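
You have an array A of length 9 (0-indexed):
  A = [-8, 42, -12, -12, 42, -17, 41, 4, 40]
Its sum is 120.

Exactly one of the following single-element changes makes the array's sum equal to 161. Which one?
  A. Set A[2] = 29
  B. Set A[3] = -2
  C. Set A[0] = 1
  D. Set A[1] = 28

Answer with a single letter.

Option A: A[2] -12->29, delta=41, new_sum=120+(41)=161 <-- matches target
Option B: A[3] -12->-2, delta=10, new_sum=120+(10)=130
Option C: A[0] -8->1, delta=9, new_sum=120+(9)=129
Option D: A[1] 42->28, delta=-14, new_sum=120+(-14)=106

Answer: A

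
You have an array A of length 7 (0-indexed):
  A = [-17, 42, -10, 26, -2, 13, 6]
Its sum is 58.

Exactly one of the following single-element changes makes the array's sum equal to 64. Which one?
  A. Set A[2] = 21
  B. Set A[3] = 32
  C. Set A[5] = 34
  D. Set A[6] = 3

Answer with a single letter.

Option A: A[2] -10->21, delta=31, new_sum=58+(31)=89
Option B: A[3] 26->32, delta=6, new_sum=58+(6)=64 <-- matches target
Option C: A[5] 13->34, delta=21, new_sum=58+(21)=79
Option D: A[6] 6->3, delta=-3, new_sum=58+(-3)=55

Answer: B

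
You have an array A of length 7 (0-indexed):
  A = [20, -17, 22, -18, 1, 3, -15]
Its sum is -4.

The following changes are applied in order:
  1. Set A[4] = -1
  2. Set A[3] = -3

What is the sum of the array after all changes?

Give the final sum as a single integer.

Answer: 9

Derivation:
Initial sum: -4
Change 1: A[4] 1 -> -1, delta = -2, sum = -6
Change 2: A[3] -18 -> -3, delta = 15, sum = 9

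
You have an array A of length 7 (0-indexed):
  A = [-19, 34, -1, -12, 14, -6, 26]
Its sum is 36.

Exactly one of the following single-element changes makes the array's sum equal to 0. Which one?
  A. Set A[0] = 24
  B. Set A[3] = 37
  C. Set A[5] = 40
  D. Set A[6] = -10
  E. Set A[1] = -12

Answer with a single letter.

Answer: D

Derivation:
Option A: A[0] -19->24, delta=43, new_sum=36+(43)=79
Option B: A[3] -12->37, delta=49, new_sum=36+(49)=85
Option C: A[5] -6->40, delta=46, new_sum=36+(46)=82
Option D: A[6] 26->-10, delta=-36, new_sum=36+(-36)=0 <-- matches target
Option E: A[1] 34->-12, delta=-46, new_sum=36+(-46)=-10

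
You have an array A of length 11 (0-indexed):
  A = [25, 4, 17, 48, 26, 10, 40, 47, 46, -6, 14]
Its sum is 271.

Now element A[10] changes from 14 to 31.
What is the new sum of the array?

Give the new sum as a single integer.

Answer: 288

Derivation:
Old value at index 10: 14
New value at index 10: 31
Delta = 31 - 14 = 17
New sum = old_sum + delta = 271 + (17) = 288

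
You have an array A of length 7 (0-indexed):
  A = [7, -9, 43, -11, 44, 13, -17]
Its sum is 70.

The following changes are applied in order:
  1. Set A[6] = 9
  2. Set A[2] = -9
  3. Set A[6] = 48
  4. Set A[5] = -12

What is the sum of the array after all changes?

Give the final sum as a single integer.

Initial sum: 70
Change 1: A[6] -17 -> 9, delta = 26, sum = 96
Change 2: A[2] 43 -> -9, delta = -52, sum = 44
Change 3: A[6] 9 -> 48, delta = 39, sum = 83
Change 4: A[5] 13 -> -12, delta = -25, sum = 58

Answer: 58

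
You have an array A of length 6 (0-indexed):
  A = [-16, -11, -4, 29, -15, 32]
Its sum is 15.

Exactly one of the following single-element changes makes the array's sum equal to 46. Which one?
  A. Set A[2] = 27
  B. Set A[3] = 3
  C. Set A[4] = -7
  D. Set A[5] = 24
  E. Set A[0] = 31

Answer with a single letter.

Option A: A[2] -4->27, delta=31, new_sum=15+(31)=46 <-- matches target
Option B: A[3] 29->3, delta=-26, new_sum=15+(-26)=-11
Option C: A[4] -15->-7, delta=8, new_sum=15+(8)=23
Option D: A[5] 32->24, delta=-8, new_sum=15+(-8)=7
Option E: A[0] -16->31, delta=47, new_sum=15+(47)=62

Answer: A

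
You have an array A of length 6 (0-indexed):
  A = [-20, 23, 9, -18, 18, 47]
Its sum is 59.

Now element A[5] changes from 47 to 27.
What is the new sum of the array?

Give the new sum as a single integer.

Answer: 39

Derivation:
Old value at index 5: 47
New value at index 5: 27
Delta = 27 - 47 = -20
New sum = old_sum + delta = 59 + (-20) = 39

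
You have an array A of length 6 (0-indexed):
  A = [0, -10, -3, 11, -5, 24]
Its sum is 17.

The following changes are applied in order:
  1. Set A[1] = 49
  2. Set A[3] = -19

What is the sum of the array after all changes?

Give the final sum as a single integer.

Answer: 46

Derivation:
Initial sum: 17
Change 1: A[1] -10 -> 49, delta = 59, sum = 76
Change 2: A[3] 11 -> -19, delta = -30, sum = 46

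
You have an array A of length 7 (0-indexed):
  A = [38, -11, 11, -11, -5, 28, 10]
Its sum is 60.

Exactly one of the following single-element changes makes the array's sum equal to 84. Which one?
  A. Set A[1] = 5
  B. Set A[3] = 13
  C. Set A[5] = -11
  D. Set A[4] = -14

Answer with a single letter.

Answer: B

Derivation:
Option A: A[1] -11->5, delta=16, new_sum=60+(16)=76
Option B: A[3] -11->13, delta=24, new_sum=60+(24)=84 <-- matches target
Option C: A[5] 28->-11, delta=-39, new_sum=60+(-39)=21
Option D: A[4] -5->-14, delta=-9, new_sum=60+(-9)=51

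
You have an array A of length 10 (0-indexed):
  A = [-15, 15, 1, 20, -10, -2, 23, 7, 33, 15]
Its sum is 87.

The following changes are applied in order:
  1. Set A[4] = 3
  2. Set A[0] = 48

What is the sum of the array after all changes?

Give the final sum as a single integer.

Answer: 163

Derivation:
Initial sum: 87
Change 1: A[4] -10 -> 3, delta = 13, sum = 100
Change 2: A[0] -15 -> 48, delta = 63, sum = 163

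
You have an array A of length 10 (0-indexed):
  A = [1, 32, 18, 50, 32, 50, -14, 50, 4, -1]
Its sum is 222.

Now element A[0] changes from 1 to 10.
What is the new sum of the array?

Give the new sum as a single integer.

Old value at index 0: 1
New value at index 0: 10
Delta = 10 - 1 = 9
New sum = old_sum + delta = 222 + (9) = 231

Answer: 231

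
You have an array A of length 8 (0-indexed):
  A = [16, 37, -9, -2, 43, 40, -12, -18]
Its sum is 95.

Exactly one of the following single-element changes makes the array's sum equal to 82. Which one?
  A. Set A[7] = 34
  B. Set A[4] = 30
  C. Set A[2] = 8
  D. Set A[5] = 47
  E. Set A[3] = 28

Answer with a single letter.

Option A: A[7] -18->34, delta=52, new_sum=95+(52)=147
Option B: A[4] 43->30, delta=-13, new_sum=95+(-13)=82 <-- matches target
Option C: A[2] -9->8, delta=17, new_sum=95+(17)=112
Option D: A[5] 40->47, delta=7, new_sum=95+(7)=102
Option E: A[3] -2->28, delta=30, new_sum=95+(30)=125

Answer: B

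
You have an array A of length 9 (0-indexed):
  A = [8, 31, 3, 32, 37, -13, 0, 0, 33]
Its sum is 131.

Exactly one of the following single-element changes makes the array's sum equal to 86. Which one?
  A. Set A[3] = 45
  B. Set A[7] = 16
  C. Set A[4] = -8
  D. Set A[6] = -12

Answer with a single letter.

Answer: C

Derivation:
Option A: A[3] 32->45, delta=13, new_sum=131+(13)=144
Option B: A[7] 0->16, delta=16, new_sum=131+(16)=147
Option C: A[4] 37->-8, delta=-45, new_sum=131+(-45)=86 <-- matches target
Option D: A[6] 0->-12, delta=-12, new_sum=131+(-12)=119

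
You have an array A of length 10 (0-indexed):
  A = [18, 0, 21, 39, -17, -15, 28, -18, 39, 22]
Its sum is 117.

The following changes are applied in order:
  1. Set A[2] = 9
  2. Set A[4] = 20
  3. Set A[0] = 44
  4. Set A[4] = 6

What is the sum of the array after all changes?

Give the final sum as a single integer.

Answer: 154

Derivation:
Initial sum: 117
Change 1: A[2] 21 -> 9, delta = -12, sum = 105
Change 2: A[4] -17 -> 20, delta = 37, sum = 142
Change 3: A[0] 18 -> 44, delta = 26, sum = 168
Change 4: A[4] 20 -> 6, delta = -14, sum = 154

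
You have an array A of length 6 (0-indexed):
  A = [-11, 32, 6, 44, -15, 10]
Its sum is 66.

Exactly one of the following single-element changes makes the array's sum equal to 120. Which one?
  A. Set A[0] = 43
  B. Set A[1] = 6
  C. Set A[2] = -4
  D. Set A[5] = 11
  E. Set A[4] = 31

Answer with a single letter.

Option A: A[0] -11->43, delta=54, new_sum=66+(54)=120 <-- matches target
Option B: A[1] 32->6, delta=-26, new_sum=66+(-26)=40
Option C: A[2] 6->-4, delta=-10, new_sum=66+(-10)=56
Option D: A[5] 10->11, delta=1, new_sum=66+(1)=67
Option E: A[4] -15->31, delta=46, new_sum=66+(46)=112

Answer: A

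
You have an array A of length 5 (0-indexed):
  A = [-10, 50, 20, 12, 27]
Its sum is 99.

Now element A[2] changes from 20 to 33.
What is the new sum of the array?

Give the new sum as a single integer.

Answer: 112

Derivation:
Old value at index 2: 20
New value at index 2: 33
Delta = 33 - 20 = 13
New sum = old_sum + delta = 99 + (13) = 112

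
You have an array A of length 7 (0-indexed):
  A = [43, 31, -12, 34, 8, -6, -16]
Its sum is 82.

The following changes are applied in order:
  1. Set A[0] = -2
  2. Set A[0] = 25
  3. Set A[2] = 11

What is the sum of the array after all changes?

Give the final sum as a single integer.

Answer: 87

Derivation:
Initial sum: 82
Change 1: A[0] 43 -> -2, delta = -45, sum = 37
Change 2: A[0] -2 -> 25, delta = 27, sum = 64
Change 3: A[2] -12 -> 11, delta = 23, sum = 87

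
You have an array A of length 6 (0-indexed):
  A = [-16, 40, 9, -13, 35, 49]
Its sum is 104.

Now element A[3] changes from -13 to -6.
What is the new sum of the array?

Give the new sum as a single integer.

Answer: 111

Derivation:
Old value at index 3: -13
New value at index 3: -6
Delta = -6 - -13 = 7
New sum = old_sum + delta = 104 + (7) = 111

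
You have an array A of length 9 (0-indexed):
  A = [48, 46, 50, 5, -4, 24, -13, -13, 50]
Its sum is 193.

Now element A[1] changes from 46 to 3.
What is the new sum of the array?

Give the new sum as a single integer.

Answer: 150

Derivation:
Old value at index 1: 46
New value at index 1: 3
Delta = 3 - 46 = -43
New sum = old_sum + delta = 193 + (-43) = 150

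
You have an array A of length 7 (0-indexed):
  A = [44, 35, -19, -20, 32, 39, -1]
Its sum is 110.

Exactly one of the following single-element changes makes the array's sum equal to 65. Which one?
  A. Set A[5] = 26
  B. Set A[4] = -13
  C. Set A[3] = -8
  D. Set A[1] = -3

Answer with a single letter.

Answer: B

Derivation:
Option A: A[5] 39->26, delta=-13, new_sum=110+(-13)=97
Option B: A[4] 32->-13, delta=-45, new_sum=110+(-45)=65 <-- matches target
Option C: A[3] -20->-8, delta=12, new_sum=110+(12)=122
Option D: A[1] 35->-3, delta=-38, new_sum=110+(-38)=72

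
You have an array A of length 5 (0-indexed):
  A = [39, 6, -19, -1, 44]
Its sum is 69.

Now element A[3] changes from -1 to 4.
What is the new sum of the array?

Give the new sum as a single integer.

Old value at index 3: -1
New value at index 3: 4
Delta = 4 - -1 = 5
New sum = old_sum + delta = 69 + (5) = 74

Answer: 74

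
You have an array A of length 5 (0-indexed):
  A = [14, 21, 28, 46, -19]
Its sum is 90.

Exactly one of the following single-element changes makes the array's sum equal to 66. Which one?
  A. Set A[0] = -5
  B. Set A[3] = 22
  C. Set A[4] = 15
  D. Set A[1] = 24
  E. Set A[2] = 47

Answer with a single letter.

Option A: A[0] 14->-5, delta=-19, new_sum=90+(-19)=71
Option B: A[3] 46->22, delta=-24, new_sum=90+(-24)=66 <-- matches target
Option C: A[4] -19->15, delta=34, new_sum=90+(34)=124
Option D: A[1] 21->24, delta=3, new_sum=90+(3)=93
Option E: A[2] 28->47, delta=19, new_sum=90+(19)=109

Answer: B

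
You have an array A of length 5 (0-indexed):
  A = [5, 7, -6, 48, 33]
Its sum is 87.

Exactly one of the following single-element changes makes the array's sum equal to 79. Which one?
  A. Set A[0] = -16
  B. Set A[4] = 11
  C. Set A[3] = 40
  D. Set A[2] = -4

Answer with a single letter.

Answer: C

Derivation:
Option A: A[0] 5->-16, delta=-21, new_sum=87+(-21)=66
Option B: A[4] 33->11, delta=-22, new_sum=87+(-22)=65
Option C: A[3] 48->40, delta=-8, new_sum=87+(-8)=79 <-- matches target
Option D: A[2] -6->-4, delta=2, new_sum=87+(2)=89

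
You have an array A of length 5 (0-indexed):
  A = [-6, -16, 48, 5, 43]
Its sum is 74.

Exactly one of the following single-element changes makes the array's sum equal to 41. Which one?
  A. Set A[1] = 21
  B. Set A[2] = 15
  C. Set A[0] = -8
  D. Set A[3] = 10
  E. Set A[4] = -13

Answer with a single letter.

Option A: A[1] -16->21, delta=37, new_sum=74+(37)=111
Option B: A[2] 48->15, delta=-33, new_sum=74+(-33)=41 <-- matches target
Option C: A[0] -6->-8, delta=-2, new_sum=74+(-2)=72
Option D: A[3] 5->10, delta=5, new_sum=74+(5)=79
Option E: A[4] 43->-13, delta=-56, new_sum=74+(-56)=18

Answer: B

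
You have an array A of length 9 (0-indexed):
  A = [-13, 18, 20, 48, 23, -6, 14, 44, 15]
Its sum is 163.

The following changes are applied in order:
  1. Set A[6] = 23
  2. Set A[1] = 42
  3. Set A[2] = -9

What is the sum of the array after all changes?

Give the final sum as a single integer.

Initial sum: 163
Change 1: A[6] 14 -> 23, delta = 9, sum = 172
Change 2: A[1] 18 -> 42, delta = 24, sum = 196
Change 3: A[2] 20 -> -9, delta = -29, sum = 167

Answer: 167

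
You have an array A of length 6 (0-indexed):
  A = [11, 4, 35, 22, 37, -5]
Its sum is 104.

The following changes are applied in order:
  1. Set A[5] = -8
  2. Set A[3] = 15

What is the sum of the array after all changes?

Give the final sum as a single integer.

Initial sum: 104
Change 1: A[5] -5 -> -8, delta = -3, sum = 101
Change 2: A[3] 22 -> 15, delta = -7, sum = 94

Answer: 94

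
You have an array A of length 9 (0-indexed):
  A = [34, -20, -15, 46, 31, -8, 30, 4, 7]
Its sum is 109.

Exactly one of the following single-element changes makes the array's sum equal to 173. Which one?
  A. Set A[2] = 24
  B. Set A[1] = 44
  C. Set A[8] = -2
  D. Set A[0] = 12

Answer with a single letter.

Answer: B

Derivation:
Option A: A[2] -15->24, delta=39, new_sum=109+(39)=148
Option B: A[1] -20->44, delta=64, new_sum=109+(64)=173 <-- matches target
Option C: A[8] 7->-2, delta=-9, new_sum=109+(-9)=100
Option D: A[0] 34->12, delta=-22, new_sum=109+(-22)=87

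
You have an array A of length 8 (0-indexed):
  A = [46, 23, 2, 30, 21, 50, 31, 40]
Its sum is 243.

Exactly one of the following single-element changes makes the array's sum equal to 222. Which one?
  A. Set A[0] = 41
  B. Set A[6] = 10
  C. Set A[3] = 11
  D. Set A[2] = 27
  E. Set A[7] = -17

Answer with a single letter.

Option A: A[0] 46->41, delta=-5, new_sum=243+(-5)=238
Option B: A[6] 31->10, delta=-21, new_sum=243+(-21)=222 <-- matches target
Option C: A[3] 30->11, delta=-19, new_sum=243+(-19)=224
Option D: A[2] 2->27, delta=25, new_sum=243+(25)=268
Option E: A[7] 40->-17, delta=-57, new_sum=243+(-57)=186

Answer: B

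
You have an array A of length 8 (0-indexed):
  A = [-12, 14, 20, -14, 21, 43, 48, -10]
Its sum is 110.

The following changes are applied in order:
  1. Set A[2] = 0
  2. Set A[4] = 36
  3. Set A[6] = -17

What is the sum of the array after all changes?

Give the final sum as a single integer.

Initial sum: 110
Change 1: A[2] 20 -> 0, delta = -20, sum = 90
Change 2: A[4] 21 -> 36, delta = 15, sum = 105
Change 3: A[6] 48 -> -17, delta = -65, sum = 40

Answer: 40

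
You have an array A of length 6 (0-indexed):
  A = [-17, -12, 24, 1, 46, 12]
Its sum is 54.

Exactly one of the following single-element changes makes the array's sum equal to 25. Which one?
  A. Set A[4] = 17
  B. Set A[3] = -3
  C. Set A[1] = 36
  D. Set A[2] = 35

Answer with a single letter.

Option A: A[4] 46->17, delta=-29, new_sum=54+(-29)=25 <-- matches target
Option B: A[3] 1->-3, delta=-4, new_sum=54+(-4)=50
Option C: A[1] -12->36, delta=48, new_sum=54+(48)=102
Option D: A[2] 24->35, delta=11, new_sum=54+(11)=65

Answer: A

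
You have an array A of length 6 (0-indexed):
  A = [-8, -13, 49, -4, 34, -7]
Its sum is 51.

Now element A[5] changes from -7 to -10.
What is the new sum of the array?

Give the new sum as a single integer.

Answer: 48

Derivation:
Old value at index 5: -7
New value at index 5: -10
Delta = -10 - -7 = -3
New sum = old_sum + delta = 51 + (-3) = 48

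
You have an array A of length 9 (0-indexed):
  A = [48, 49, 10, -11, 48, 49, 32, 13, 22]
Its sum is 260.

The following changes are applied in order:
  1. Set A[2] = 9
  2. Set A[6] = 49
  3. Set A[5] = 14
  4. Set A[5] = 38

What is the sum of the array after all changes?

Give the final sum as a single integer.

Initial sum: 260
Change 1: A[2] 10 -> 9, delta = -1, sum = 259
Change 2: A[6] 32 -> 49, delta = 17, sum = 276
Change 3: A[5] 49 -> 14, delta = -35, sum = 241
Change 4: A[5] 14 -> 38, delta = 24, sum = 265

Answer: 265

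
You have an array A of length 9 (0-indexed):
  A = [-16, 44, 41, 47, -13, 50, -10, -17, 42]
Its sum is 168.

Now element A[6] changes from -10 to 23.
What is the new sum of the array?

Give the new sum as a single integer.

Answer: 201

Derivation:
Old value at index 6: -10
New value at index 6: 23
Delta = 23 - -10 = 33
New sum = old_sum + delta = 168 + (33) = 201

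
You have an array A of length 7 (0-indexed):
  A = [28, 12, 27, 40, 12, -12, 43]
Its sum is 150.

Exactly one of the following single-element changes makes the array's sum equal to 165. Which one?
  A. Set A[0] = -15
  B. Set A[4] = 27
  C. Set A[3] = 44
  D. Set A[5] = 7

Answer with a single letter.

Option A: A[0] 28->-15, delta=-43, new_sum=150+(-43)=107
Option B: A[4] 12->27, delta=15, new_sum=150+(15)=165 <-- matches target
Option C: A[3] 40->44, delta=4, new_sum=150+(4)=154
Option D: A[5] -12->7, delta=19, new_sum=150+(19)=169

Answer: B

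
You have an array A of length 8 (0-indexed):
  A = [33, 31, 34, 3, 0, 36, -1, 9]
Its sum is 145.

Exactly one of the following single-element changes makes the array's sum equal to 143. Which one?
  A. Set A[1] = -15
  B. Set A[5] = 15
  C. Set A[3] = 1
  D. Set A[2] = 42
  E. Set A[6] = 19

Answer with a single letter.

Answer: C

Derivation:
Option A: A[1] 31->-15, delta=-46, new_sum=145+(-46)=99
Option B: A[5] 36->15, delta=-21, new_sum=145+(-21)=124
Option C: A[3] 3->1, delta=-2, new_sum=145+(-2)=143 <-- matches target
Option D: A[2] 34->42, delta=8, new_sum=145+(8)=153
Option E: A[6] -1->19, delta=20, new_sum=145+(20)=165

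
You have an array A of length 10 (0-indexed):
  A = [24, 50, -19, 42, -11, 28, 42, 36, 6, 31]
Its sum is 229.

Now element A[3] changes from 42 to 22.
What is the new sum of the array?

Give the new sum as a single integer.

Old value at index 3: 42
New value at index 3: 22
Delta = 22 - 42 = -20
New sum = old_sum + delta = 229 + (-20) = 209

Answer: 209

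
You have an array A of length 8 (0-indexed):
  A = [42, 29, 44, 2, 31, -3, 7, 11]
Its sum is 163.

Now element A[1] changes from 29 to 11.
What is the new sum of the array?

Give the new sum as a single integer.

Answer: 145

Derivation:
Old value at index 1: 29
New value at index 1: 11
Delta = 11 - 29 = -18
New sum = old_sum + delta = 163 + (-18) = 145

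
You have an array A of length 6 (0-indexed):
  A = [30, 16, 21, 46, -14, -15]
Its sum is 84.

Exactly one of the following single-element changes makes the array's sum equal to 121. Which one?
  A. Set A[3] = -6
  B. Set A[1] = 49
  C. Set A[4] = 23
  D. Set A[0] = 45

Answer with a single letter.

Answer: C

Derivation:
Option A: A[3] 46->-6, delta=-52, new_sum=84+(-52)=32
Option B: A[1] 16->49, delta=33, new_sum=84+(33)=117
Option C: A[4] -14->23, delta=37, new_sum=84+(37)=121 <-- matches target
Option D: A[0] 30->45, delta=15, new_sum=84+(15)=99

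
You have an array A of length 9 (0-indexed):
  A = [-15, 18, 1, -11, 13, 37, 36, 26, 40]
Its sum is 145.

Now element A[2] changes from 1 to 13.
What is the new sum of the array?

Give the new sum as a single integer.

Old value at index 2: 1
New value at index 2: 13
Delta = 13 - 1 = 12
New sum = old_sum + delta = 145 + (12) = 157

Answer: 157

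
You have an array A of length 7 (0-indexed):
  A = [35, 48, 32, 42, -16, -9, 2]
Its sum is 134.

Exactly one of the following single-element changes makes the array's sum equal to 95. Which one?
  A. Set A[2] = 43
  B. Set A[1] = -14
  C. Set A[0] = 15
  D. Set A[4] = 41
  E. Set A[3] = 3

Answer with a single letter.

Option A: A[2] 32->43, delta=11, new_sum=134+(11)=145
Option B: A[1] 48->-14, delta=-62, new_sum=134+(-62)=72
Option C: A[0] 35->15, delta=-20, new_sum=134+(-20)=114
Option D: A[4] -16->41, delta=57, new_sum=134+(57)=191
Option E: A[3] 42->3, delta=-39, new_sum=134+(-39)=95 <-- matches target

Answer: E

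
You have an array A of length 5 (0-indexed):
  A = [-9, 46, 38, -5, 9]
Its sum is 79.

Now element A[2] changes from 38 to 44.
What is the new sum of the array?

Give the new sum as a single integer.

Answer: 85

Derivation:
Old value at index 2: 38
New value at index 2: 44
Delta = 44 - 38 = 6
New sum = old_sum + delta = 79 + (6) = 85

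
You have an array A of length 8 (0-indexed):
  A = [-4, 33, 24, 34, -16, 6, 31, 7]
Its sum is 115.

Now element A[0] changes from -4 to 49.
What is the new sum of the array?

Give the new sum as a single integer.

Answer: 168

Derivation:
Old value at index 0: -4
New value at index 0: 49
Delta = 49 - -4 = 53
New sum = old_sum + delta = 115 + (53) = 168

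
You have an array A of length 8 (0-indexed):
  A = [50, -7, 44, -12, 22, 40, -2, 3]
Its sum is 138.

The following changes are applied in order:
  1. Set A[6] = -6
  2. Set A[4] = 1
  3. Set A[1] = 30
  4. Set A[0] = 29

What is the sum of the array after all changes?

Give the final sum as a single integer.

Answer: 129

Derivation:
Initial sum: 138
Change 1: A[6] -2 -> -6, delta = -4, sum = 134
Change 2: A[4] 22 -> 1, delta = -21, sum = 113
Change 3: A[1] -7 -> 30, delta = 37, sum = 150
Change 4: A[0] 50 -> 29, delta = -21, sum = 129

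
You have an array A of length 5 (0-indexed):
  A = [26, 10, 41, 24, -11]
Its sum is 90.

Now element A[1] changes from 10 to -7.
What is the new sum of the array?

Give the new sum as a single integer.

Old value at index 1: 10
New value at index 1: -7
Delta = -7 - 10 = -17
New sum = old_sum + delta = 90 + (-17) = 73

Answer: 73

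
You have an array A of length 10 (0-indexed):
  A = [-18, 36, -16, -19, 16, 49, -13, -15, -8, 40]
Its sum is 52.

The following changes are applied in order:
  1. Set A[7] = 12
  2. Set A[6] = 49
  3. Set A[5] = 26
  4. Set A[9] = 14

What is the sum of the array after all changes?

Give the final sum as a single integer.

Initial sum: 52
Change 1: A[7] -15 -> 12, delta = 27, sum = 79
Change 2: A[6] -13 -> 49, delta = 62, sum = 141
Change 3: A[5] 49 -> 26, delta = -23, sum = 118
Change 4: A[9] 40 -> 14, delta = -26, sum = 92

Answer: 92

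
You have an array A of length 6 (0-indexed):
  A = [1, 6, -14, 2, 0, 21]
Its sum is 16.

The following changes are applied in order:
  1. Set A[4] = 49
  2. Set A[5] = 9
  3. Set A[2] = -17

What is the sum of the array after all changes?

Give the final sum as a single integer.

Initial sum: 16
Change 1: A[4] 0 -> 49, delta = 49, sum = 65
Change 2: A[5] 21 -> 9, delta = -12, sum = 53
Change 3: A[2] -14 -> -17, delta = -3, sum = 50

Answer: 50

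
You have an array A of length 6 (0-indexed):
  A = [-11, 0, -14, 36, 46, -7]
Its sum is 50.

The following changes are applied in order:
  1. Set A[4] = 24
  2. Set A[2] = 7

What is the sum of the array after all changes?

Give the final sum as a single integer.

Answer: 49

Derivation:
Initial sum: 50
Change 1: A[4] 46 -> 24, delta = -22, sum = 28
Change 2: A[2] -14 -> 7, delta = 21, sum = 49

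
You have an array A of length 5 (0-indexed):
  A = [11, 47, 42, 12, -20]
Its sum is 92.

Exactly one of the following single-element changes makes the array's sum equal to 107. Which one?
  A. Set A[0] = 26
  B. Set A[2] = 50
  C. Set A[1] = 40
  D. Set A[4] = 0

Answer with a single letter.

Answer: A

Derivation:
Option A: A[0] 11->26, delta=15, new_sum=92+(15)=107 <-- matches target
Option B: A[2] 42->50, delta=8, new_sum=92+(8)=100
Option C: A[1] 47->40, delta=-7, new_sum=92+(-7)=85
Option D: A[4] -20->0, delta=20, new_sum=92+(20)=112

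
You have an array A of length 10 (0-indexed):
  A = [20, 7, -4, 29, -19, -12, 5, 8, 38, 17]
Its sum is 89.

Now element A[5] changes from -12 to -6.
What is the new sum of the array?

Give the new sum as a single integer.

Old value at index 5: -12
New value at index 5: -6
Delta = -6 - -12 = 6
New sum = old_sum + delta = 89 + (6) = 95

Answer: 95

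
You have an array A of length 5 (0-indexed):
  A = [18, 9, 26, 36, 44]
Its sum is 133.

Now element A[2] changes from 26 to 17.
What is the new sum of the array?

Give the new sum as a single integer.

Old value at index 2: 26
New value at index 2: 17
Delta = 17 - 26 = -9
New sum = old_sum + delta = 133 + (-9) = 124

Answer: 124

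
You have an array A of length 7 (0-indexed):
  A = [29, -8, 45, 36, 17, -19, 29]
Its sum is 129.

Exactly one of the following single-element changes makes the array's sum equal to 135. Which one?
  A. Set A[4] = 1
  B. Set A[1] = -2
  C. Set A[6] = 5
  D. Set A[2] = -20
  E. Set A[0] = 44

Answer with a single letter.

Answer: B

Derivation:
Option A: A[4] 17->1, delta=-16, new_sum=129+(-16)=113
Option B: A[1] -8->-2, delta=6, new_sum=129+(6)=135 <-- matches target
Option C: A[6] 29->5, delta=-24, new_sum=129+(-24)=105
Option D: A[2] 45->-20, delta=-65, new_sum=129+(-65)=64
Option E: A[0] 29->44, delta=15, new_sum=129+(15)=144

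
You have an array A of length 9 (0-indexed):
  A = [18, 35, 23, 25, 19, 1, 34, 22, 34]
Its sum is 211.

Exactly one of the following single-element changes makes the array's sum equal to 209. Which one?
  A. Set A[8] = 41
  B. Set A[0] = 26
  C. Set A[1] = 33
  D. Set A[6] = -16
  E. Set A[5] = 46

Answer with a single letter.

Option A: A[8] 34->41, delta=7, new_sum=211+(7)=218
Option B: A[0] 18->26, delta=8, new_sum=211+(8)=219
Option C: A[1] 35->33, delta=-2, new_sum=211+(-2)=209 <-- matches target
Option D: A[6] 34->-16, delta=-50, new_sum=211+(-50)=161
Option E: A[5] 1->46, delta=45, new_sum=211+(45)=256

Answer: C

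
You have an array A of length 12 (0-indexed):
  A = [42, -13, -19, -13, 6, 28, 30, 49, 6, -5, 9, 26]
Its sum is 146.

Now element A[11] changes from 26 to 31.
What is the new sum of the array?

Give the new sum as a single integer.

Old value at index 11: 26
New value at index 11: 31
Delta = 31 - 26 = 5
New sum = old_sum + delta = 146 + (5) = 151

Answer: 151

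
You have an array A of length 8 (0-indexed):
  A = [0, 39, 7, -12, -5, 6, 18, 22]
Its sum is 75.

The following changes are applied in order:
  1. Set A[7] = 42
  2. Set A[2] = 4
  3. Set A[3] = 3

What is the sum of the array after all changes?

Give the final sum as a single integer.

Answer: 107

Derivation:
Initial sum: 75
Change 1: A[7] 22 -> 42, delta = 20, sum = 95
Change 2: A[2] 7 -> 4, delta = -3, sum = 92
Change 3: A[3] -12 -> 3, delta = 15, sum = 107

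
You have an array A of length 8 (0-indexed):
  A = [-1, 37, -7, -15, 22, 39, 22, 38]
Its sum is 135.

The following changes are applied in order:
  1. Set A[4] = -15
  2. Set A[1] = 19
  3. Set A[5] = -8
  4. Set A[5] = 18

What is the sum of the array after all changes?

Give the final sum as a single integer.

Initial sum: 135
Change 1: A[4] 22 -> -15, delta = -37, sum = 98
Change 2: A[1] 37 -> 19, delta = -18, sum = 80
Change 3: A[5] 39 -> -8, delta = -47, sum = 33
Change 4: A[5] -8 -> 18, delta = 26, sum = 59

Answer: 59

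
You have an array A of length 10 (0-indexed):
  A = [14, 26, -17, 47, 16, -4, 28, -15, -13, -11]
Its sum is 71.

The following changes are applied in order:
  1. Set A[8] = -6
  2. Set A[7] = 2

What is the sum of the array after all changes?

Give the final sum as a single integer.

Initial sum: 71
Change 1: A[8] -13 -> -6, delta = 7, sum = 78
Change 2: A[7] -15 -> 2, delta = 17, sum = 95

Answer: 95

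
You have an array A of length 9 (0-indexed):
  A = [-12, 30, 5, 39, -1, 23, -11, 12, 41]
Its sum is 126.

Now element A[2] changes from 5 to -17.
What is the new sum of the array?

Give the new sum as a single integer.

Old value at index 2: 5
New value at index 2: -17
Delta = -17 - 5 = -22
New sum = old_sum + delta = 126 + (-22) = 104

Answer: 104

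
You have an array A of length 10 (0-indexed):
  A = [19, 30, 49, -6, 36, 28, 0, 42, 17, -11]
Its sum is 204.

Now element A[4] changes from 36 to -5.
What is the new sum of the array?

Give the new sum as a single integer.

Old value at index 4: 36
New value at index 4: -5
Delta = -5 - 36 = -41
New sum = old_sum + delta = 204 + (-41) = 163

Answer: 163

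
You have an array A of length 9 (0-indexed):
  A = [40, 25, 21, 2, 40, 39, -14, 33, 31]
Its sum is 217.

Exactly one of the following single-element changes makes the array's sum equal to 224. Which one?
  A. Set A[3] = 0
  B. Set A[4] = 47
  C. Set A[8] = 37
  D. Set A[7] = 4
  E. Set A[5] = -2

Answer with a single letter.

Option A: A[3] 2->0, delta=-2, new_sum=217+(-2)=215
Option B: A[4] 40->47, delta=7, new_sum=217+(7)=224 <-- matches target
Option C: A[8] 31->37, delta=6, new_sum=217+(6)=223
Option D: A[7] 33->4, delta=-29, new_sum=217+(-29)=188
Option E: A[5] 39->-2, delta=-41, new_sum=217+(-41)=176

Answer: B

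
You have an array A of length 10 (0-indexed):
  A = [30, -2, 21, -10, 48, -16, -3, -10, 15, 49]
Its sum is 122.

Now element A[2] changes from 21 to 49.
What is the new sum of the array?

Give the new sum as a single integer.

Old value at index 2: 21
New value at index 2: 49
Delta = 49 - 21 = 28
New sum = old_sum + delta = 122 + (28) = 150

Answer: 150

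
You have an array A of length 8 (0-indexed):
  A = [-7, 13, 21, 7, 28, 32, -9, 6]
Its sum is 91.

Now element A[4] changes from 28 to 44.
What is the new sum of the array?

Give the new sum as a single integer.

Old value at index 4: 28
New value at index 4: 44
Delta = 44 - 28 = 16
New sum = old_sum + delta = 91 + (16) = 107

Answer: 107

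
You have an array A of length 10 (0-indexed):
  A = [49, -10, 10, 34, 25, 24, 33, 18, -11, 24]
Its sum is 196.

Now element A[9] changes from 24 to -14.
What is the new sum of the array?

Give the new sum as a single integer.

Answer: 158

Derivation:
Old value at index 9: 24
New value at index 9: -14
Delta = -14 - 24 = -38
New sum = old_sum + delta = 196 + (-38) = 158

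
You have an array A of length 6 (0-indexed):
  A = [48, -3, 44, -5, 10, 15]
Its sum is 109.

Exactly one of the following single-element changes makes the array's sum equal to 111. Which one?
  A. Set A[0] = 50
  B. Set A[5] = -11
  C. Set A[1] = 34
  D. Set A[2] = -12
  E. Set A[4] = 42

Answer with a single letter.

Answer: A

Derivation:
Option A: A[0] 48->50, delta=2, new_sum=109+(2)=111 <-- matches target
Option B: A[5] 15->-11, delta=-26, new_sum=109+(-26)=83
Option C: A[1] -3->34, delta=37, new_sum=109+(37)=146
Option D: A[2] 44->-12, delta=-56, new_sum=109+(-56)=53
Option E: A[4] 10->42, delta=32, new_sum=109+(32)=141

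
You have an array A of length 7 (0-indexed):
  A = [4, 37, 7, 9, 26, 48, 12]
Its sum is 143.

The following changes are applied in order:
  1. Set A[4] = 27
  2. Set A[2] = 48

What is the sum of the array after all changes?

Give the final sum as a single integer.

Initial sum: 143
Change 1: A[4] 26 -> 27, delta = 1, sum = 144
Change 2: A[2] 7 -> 48, delta = 41, sum = 185

Answer: 185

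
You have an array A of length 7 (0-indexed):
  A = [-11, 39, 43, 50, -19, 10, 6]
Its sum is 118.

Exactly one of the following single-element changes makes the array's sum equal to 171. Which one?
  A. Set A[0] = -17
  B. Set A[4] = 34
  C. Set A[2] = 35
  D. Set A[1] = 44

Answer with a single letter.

Option A: A[0] -11->-17, delta=-6, new_sum=118+(-6)=112
Option B: A[4] -19->34, delta=53, new_sum=118+(53)=171 <-- matches target
Option C: A[2] 43->35, delta=-8, new_sum=118+(-8)=110
Option D: A[1] 39->44, delta=5, new_sum=118+(5)=123

Answer: B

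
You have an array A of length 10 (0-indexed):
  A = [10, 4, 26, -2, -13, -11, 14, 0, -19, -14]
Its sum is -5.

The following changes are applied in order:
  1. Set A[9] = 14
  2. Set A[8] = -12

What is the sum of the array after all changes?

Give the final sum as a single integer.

Answer: 30

Derivation:
Initial sum: -5
Change 1: A[9] -14 -> 14, delta = 28, sum = 23
Change 2: A[8] -19 -> -12, delta = 7, sum = 30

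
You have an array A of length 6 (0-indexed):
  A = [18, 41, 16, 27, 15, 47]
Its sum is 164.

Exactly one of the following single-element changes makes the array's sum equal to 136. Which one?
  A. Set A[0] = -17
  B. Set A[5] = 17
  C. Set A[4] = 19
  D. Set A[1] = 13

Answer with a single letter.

Answer: D

Derivation:
Option A: A[0] 18->-17, delta=-35, new_sum=164+(-35)=129
Option B: A[5] 47->17, delta=-30, new_sum=164+(-30)=134
Option C: A[4] 15->19, delta=4, new_sum=164+(4)=168
Option D: A[1] 41->13, delta=-28, new_sum=164+(-28)=136 <-- matches target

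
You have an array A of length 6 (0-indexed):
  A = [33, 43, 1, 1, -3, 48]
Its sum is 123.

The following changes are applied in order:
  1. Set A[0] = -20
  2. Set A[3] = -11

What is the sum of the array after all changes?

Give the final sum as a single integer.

Initial sum: 123
Change 1: A[0] 33 -> -20, delta = -53, sum = 70
Change 2: A[3] 1 -> -11, delta = -12, sum = 58

Answer: 58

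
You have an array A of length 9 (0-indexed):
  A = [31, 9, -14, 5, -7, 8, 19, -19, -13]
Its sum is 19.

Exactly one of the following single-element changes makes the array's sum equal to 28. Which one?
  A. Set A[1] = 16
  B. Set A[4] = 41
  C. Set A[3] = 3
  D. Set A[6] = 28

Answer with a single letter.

Option A: A[1] 9->16, delta=7, new_sum=19+(7)=26
Option B: A[4] -7->41, delta=48, new_sum=19+(48)=67
Option C: A[3] 5->3, delta=-2, new_sum=19+(-2)=17
Option D: A[6] 19->28, delta=9, new_sum=19+(9)=28 <-- matches target

Answer: D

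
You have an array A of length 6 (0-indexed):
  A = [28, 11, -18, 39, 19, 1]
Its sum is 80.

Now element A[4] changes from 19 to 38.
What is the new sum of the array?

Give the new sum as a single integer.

Old value at index 4: 19
New value at index 4: 38
Delta = 38 - 19 = 19
New sum = old_sum + delta = 80 + (19) = 99

Answer: 99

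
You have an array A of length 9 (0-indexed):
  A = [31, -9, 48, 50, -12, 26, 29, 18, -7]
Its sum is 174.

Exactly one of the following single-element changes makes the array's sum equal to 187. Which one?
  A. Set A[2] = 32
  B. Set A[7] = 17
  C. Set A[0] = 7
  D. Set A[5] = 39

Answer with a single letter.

Answer: D

Derivation:
Option A: A[2] 48->32, delta=-16, new_sum=174+(-16)=158
Option B: A[7] 18->17, delta=-1, new_sum=174+(-1)=173
Option C: A[0] 31->7, delta=-24, new_sum=174+(-24)=150
Option D: A[5] 26->39, delta=13, new_sum=174+(13)=187 <-- matches target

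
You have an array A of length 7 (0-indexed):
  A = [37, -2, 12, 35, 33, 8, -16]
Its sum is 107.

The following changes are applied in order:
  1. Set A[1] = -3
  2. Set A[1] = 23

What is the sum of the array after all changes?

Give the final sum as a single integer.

Initial sum: 107
Change 1: A[1] -2 -> -3, delta = -1, sum = 106
Change 2: A[1] -3 -> 23, delta = 26, sum = 132

Answer: 132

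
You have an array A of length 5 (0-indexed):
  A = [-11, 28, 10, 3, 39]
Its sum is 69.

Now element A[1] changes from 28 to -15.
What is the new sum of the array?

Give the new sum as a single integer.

Old value at index 1: 28
New value at index 1: -15
Delta = -15 - 28 = -43
New sum = old_sum + delta = 69 + (-43) = 26

Answer: 26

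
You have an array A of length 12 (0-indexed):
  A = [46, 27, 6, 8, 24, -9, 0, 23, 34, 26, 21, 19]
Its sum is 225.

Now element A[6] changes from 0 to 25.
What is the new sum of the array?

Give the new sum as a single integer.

Old value at index 6: 0
New value at index 6: 25
Delta = 25 - 0 = 25
New sum = old_sum + delta = 225 + (25) = 250

Answer: 250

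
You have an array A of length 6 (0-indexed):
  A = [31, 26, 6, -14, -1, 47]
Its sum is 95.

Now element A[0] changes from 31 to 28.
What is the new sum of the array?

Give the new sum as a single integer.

Answer: 92

Derivation:
Old value at index 0: 31
New value at index 0: 28
Delta = 28 - 31 = -3
New sum = old_sum + delta = 95 + (-3) = 92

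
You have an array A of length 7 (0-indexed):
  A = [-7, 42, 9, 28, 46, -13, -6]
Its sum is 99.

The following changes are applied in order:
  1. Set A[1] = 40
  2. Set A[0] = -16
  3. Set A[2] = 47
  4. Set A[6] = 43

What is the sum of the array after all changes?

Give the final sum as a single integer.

Answer: 175

Derivation:
Initial sum: 99
Change 1: A[1] 42 -> 40, delta = -2, sum = 97
Change 2: A[0] -7 -> -16, delta = -9, sum = 88
Change 3: A[2] 9 -> 47, delta = 38, sum = 126
Change 4: A[6] -6 -> 43, delta = 49, sum = 175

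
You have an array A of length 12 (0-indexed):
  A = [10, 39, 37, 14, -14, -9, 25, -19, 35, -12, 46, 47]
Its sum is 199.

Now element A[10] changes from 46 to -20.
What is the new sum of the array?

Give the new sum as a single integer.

Old value at index 10: 46
New value at index 10: -20
Delta = -20 - 46 = -66
New sum = old_sum + delta = 199 + (-66) = 133

Answer: 133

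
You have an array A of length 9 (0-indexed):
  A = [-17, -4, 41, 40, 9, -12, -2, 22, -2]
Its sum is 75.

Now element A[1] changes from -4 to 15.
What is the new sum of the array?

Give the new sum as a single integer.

Answer: 94

Derivation:
Old value at index 1: -4
New value at index 1: 15
Delta = 15 - -4 = 19
New sum = old_sum + delta = 75 + (19) = 94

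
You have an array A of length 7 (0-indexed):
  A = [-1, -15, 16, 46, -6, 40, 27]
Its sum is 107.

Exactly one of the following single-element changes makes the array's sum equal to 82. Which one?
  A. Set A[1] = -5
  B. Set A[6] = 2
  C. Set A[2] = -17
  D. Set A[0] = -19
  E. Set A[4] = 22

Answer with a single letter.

Option A: A[1] -15->-5, delta=10, new_sum=107+(10)=117
Option B: A[6] 27->2, delta=-25, new_sum=107+(-25)=82 <-- matches target
Option C: A[2] 16->-17, delta=-33, new_sum=107+(-33)=74
Option D: A[0] -1->-19, delta=-18, new_sum=107+(-18)=89
Option E: A[4] -6->22, delta=28, new_sum=107+(28)=135

Answer: B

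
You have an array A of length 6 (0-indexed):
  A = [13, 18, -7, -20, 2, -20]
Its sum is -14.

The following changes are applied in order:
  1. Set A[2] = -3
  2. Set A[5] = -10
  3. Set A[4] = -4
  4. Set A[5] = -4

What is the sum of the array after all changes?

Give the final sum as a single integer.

Initial sum: -14
Change 1: A[2] -7 -> -3, delta = 4, sum = -10
Change 2: A[5] -20 -> -10, delta = 10, sum = 0
Change 3: A[4] 2 -> -4, delta = -6, sum = -6
Change 4: A[5] -10 -> -4, delta = 6, sum = 0

Answer: 0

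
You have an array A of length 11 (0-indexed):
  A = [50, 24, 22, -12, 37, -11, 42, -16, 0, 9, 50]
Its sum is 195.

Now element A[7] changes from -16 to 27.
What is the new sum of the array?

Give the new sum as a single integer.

Old value at index 7: -16
New value at index 7: 27
Delta = 27 - -16 = 43
New sum = old_sum + delta = 195 + (43) = 238

Answer: 238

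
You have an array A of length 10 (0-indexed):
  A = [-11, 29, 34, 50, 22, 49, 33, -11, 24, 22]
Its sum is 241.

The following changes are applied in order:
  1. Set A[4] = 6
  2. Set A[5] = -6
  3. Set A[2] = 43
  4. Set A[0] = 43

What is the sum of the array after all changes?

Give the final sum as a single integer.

Initial sum: 241
Change 1: A[4] 22 -> 6, delta = -16, sum = 225
Change 2: A[5] 49 -> -6, delta = -55, sum = 170
Change 3: A[2] 34 -> 43, delta = 9, sum = 179
Change 4: A[0] -11 -> 43, delta = 54, sum = 233

Answer: 233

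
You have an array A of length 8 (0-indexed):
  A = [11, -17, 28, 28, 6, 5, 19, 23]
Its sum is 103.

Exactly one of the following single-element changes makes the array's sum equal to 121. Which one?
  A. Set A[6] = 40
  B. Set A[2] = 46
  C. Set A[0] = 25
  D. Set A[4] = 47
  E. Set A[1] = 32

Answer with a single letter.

Answer: B

Derivation:
Option A: A[6] 19->40, delta=21, new_sum=103+(21)=124
Option B: A[2] 28->46, delta=18, new_sum=103+(18)=121 <-- matches target
Option C: A[0] 11->25, delta=14, new_sum=103+(14)=117
Option D: A[4] 6->47, delta=41, new_sum=103+(41)=144
Option E: A[1] -17->32, delta=49, new_sum=103+(49)=152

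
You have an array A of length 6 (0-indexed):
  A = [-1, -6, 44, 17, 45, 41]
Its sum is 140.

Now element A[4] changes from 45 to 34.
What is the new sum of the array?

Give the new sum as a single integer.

Answer: 129

Derivation:
Old value at index 4: 45
New value at index 4: 34
Delta = 34 - 45 = -11
New sum = old_sum + delta = 140 + (-11) = 129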